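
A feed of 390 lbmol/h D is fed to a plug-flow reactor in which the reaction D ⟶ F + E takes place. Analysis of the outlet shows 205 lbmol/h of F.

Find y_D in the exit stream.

For F: n = n₀ + 1ξ → 205 = 0 + 1ξ, giving ξ = 205 lbmol/h.
Outlet amounts (n = n₀ + ν ξ):
  D: 390 − 1(205) = 185
  F: 0 + 1(205) = 205
  E: 0 + 1(205) = 205
Total out = 595 lbmol/h; y_D = 185 / 595 = 0.3109.

0.311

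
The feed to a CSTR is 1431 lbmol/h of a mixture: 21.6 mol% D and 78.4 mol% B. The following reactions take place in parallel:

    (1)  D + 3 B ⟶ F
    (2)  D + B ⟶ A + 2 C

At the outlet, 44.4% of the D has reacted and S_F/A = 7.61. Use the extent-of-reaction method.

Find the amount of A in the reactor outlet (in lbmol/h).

Conversion of D: D consumed = 0.444 × 309.1 = 137.2 lbmol/h = 1ξ₁ + 1ξ₂.
Selectivity: 1ξ₁ / (1ξ₂) = 7.61 → ξ₁ = 7.61 ξ₂.
Substitute: (1·7.61 + 1) ξ₂ = 137.2 → ξ₂ = 15.94 lbmol/h, ξ₁ = 121.3 lbmol/h.
Outlet amounts (n = n₀ + Σ ν·ξ):
  D: 309.1 − 1(121.3) − 1(15.94) = 171.9
  B: 1122 − 3(121.3) − 1(15.94) = 742.1
  F: 0 + 1(121.3) = 121.3
  A: 0 + 1(15.94) = 15.94
  C: 0 + 2(15.94) = 31.88

15.9 lbmol/h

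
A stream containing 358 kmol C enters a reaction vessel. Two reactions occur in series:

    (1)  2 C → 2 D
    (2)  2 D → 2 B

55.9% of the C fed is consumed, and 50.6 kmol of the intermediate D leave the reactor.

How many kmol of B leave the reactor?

Conversion of C: C consumed = 2ξ₁ = 0.559 × 358 → ξ₁ = 100.1 kmol.
D balance: n_D = 0 + 2ξ₁ − 2ξ₂ = 50.6 → ξ₂ = (2·100.1 − 50.6)/2 = 74.76 kmol.
Outlet amounts (n = n₀ + Σ ν·ξ):
  C: 358 − 2(100.1) = 157.9
  D: 0 + 2(100.1) − 2(74.76) = 50.6
  B: 0 + 2(74.76) = 149.5

150 kmol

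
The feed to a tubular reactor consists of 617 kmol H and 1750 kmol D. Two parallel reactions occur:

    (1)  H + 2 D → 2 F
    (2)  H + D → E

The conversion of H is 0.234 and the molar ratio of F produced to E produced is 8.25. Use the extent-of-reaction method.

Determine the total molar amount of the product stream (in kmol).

Conversion of H: H consumed = 0.234 × 617 = 144.4 kmol = 1ξ₁ + 1ξ₂.
Selectivity: 2ξ₁ / (1ξ₂) = 8.25 → ξ₁ = 4.125 ξ₂.
Substitute: (1·4.125 + 1) ξ₂ = 144.4 → ξ₂ = 28.17 kmol, ξ₁ = 116.2 kmol.
Outlet amounts (n = n₀ + Σ ν·ξ):
  H: 617 − 1(116.2) − 1(28.17) = 472.6
  D: 1750 − 2(116.2) − 1(28.17) = 1489
  F: 0 + 2(116.2) = 232.4
  E: 0 + 1(28.17) = 28.17
Total out = 472.6 + 1489 + 232.4 + 28.17 = 2223 kmol.

2220 kmol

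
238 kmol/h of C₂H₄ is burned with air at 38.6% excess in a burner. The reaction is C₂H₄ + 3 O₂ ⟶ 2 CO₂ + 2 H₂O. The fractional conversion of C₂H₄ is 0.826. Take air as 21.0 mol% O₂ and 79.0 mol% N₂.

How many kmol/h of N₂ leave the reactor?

3720 kmol/h

Stoichiometric O₂ = 3 × 238 = 714 kmol/h; O₂ fed = 714 × 1.386 = 989.6 kmol/h.
N₂ fed = 989.6 × 79/21 = 3723 kmol/h.
Fuel reacted = 0.826 × 238 → ξ = 196.6 kmol/h.
Outlet (n = n₀ + ν ξ):
  C₂H₄: 238 − 1(196.6) = 41.41
  O₂: 989.6 − 3(196.6) = 399.8
  N₂: 3723 (inert)
  CO₂: 0 + 2(196.6) = 393.2
  H₂O: 0 + 2(196.6) = 393.2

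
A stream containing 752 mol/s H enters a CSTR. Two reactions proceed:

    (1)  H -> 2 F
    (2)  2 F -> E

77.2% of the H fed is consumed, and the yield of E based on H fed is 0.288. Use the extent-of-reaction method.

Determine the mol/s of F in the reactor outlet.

728 mol/s

Conversion of H: H consumed = 1ξ₁ = 0.772 × 752 → ξ₁ = 580.5 mol/s.
Yield of E: 1ξ₂ / 752 = 0.288 → ξ₂ = 216.6 mol/s.
Outlet amounts (n = n₀ + Σ ν·ξ):
  H: 752 − 1(580.5) = 171.5
  F: 0 + 2(580.5) − 2(216.6) = 727.9
  E: 0 + 1(216.6) = 216.6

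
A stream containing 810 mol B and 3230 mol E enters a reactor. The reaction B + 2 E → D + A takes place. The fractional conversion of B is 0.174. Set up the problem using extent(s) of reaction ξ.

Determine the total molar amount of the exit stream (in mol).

B reacted = 0.174 × 810 = 140.9 mol; ν_B = −1, so ξ = 140.9/1 = 140.9 mol.
Outlet amounts (n = n₀ + ν ξ):
  B: 810 − 1(140.9) = 669.1
  E: 3230 − 2(140.9) = 2948
  D: 0 + 1(140.9) = 140.9
  A: 0 + 1(140.9) = 140.9
Total out = 669.1 + 2948 + 140.9 + 140.9 = 3899 mol.

3900 mol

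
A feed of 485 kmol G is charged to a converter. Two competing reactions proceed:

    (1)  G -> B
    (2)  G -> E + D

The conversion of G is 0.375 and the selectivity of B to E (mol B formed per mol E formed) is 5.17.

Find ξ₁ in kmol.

ξ₁ = 152 kmol

Conversion of G: G consumed = 0.375 × 485 = 181.9 kmol = 1ξ₁ + 1ξ₂.
Selectivity: 1ξ₁ / (1ξ₂) = 5.17 → ξ₁ = 5.17 ξ₂.
Substitute: (1·5.17 + 1) ξ₂ = 181.9 → ξ₂ = 29.48 kmol, ξ₁ = 152.4 kmol.
Outlet amounts (n = n₀ + Σ ν·ξ):
  G: 485 − 1(152.4) − 1(29.48) = 303.1
  B: 0 + 1(152.4) = 152.4
  E: 0 + 1(29.48) = 29.48
  D: 0 + 1(29.48) = 29.48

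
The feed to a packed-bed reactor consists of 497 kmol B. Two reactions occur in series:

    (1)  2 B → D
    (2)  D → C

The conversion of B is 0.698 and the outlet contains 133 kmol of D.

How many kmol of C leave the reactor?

Conversion of B: B consumed = 2ξ₁ = 0.698 × 497 → ξ₁ = 173.5 kmol.
D balance: n_D = 0 + 1ξ₁ − 1ξ₂ = 133 → ξ₂ = (1·173.5 − 133)/1 = 40.45 kmol.
Outlet amounts (n = n₀ + Σ ν·ξ):
  B: 497 − 2(173.5) = 150.1
  D: 0 + 1(173.5) − 1(40.45) = 133
  C: 0 + 1(40.45) = 40.45

40.5 kmol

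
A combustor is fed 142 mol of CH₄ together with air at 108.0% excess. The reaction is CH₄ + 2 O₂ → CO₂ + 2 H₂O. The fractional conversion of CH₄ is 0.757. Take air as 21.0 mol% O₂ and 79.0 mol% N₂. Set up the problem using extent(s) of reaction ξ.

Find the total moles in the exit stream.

2950 mol

Stoichiometric O₂ = 2 × 142 = 284 mol; O₂ fed = 284 × 2.080 = 590.7 mol.
N₂ fed = 590.7 × 79/21 = 2222 mol.
Fuel reacted = 0.757 × 142 → ξ = 107.5 mol.
Outlet (n = n₀ + ν ξ):
  CH₄: 142 − 1(107.5) = 34.51
  O₂: 590.7 − 2(107.5) = 375.7
  N₂: 2222 (inert)
  CO₂: 0 + 1(107.5) = 107.5
  H₂O: 0 + 2(107.5) = 215
Total out = 34.51 + 375.7 + 2222 + 107.5 + 215 = 2955 mol.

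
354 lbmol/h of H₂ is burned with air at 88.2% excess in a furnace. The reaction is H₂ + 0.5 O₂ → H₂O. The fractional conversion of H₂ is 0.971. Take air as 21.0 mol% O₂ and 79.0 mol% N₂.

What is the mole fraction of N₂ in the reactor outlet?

0.709

Stoichiometric O₂ = 0.5 × 354 = 177 lbmol/h; O₂ fed = 177 × 1.882 = 333.1 lbmol/h.
N₂ fed = 333.1 × 79/21 = 1253 lbmol/h.
Fuel reacted = 0.971 × 354 → ξ = 343.7 lbmol/h.
Outlet (n = n₀ + ν ξ):
  H₂: 354 − 1(343.7) = 10.27
  O₂: 333.1 − 0.5(343.7) = 161.2
  N₂: 1253 (inert)
  H₂O: 0 + 1(343.7) = 343.7
Total out = 1768 lbmol/h; y_N₂ = 1253 / 1768 = 0.7086.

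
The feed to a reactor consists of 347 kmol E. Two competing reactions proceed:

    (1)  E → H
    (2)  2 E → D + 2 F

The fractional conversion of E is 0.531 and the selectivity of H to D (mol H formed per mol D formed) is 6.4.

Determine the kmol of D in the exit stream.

21.9 kmol

Conversion of E: E consumed = 0.531 × 347 = 184.3 kmol = 1ξ₁ + 2ξ₂.
Selectivity: 1ξ₁ / (1ξ₂) = 6.4 → ξ₁ = 6.4 ξ₂.
Substitute: (1·6.4 + 2) ξ₂ = 184.3 → ξ₂ = 21.94 kmol, ξ₁ = 140.4 kmol.
Outlet amounts (n = n₀ + Σ ν·ξ):
  E: 347 − 1(140.4) − 2(21.94) = 162.7
  H: 0 + 1(140.4) = 140.4
  D: 0 + 1(21.94) = 21.94
  F: 0 + 2(21.94) = 43.87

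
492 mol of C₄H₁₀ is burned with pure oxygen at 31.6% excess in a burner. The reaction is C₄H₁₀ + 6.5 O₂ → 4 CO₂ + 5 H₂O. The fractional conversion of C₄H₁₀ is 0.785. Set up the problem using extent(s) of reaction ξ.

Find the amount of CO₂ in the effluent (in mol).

Stoichiometric O₂ = 6.5 × 492 = 3198 mol; O₂ fed = 3198 × 1.316 = 4209 mol.
Fuel reacted = 0.785 × 492 → ξ = 386.2 mol.
Outlet (n = n₀ + ν ξ):
  C₄H₁₀: 492 − 1(386.2) = 105.8
  O₂: 4209 − 6.5(386.2) = 1698
  CO₂: 0 + 4(386.2) = 1545
  H₂O: 0 + 5(386.2) = 1931

1540 mol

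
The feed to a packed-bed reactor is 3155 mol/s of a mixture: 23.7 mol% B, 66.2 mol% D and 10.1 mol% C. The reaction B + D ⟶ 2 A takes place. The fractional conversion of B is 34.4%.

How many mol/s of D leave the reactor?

1830 mol/s

B reacted = 0.344 × 747.7 = 257.2 mol/s; ν_B = −1, so ξ = 257.2/1 = 257.2 mol/s.
Outlet amounts (n = n₀ + ν ξ):
  B: 747.7 − 1(257.2) = 490.5
  D: 2089 − 1(257.2) = 1831
  A: 0 + 2(257.2) = 514.4
  C: 318.7 (inert)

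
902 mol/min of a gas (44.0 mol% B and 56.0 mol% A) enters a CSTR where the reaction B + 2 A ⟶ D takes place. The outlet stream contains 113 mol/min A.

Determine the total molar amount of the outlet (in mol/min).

510 mol/min

For A: n = n₀ − 2ξ → 113 = 505.1 − 2ξ, giving ξ = 196.1 mol/min.
Outlet amounts (n = n₀ + ν ξ):
  B: 396.9 − 1(196.1) = 200.8
  A: 505.1 − 2(196.1) = 113
  D: 0 + 1(196.1) = 196.1
Total out = 200.8 + 113 + 196.1 = 509.9 mol/min.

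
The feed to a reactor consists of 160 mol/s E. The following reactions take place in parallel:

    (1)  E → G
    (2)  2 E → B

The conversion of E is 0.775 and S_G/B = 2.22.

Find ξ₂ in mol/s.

Conversion of E: E consumed = 0.775 × 160 = 124 mol/s = 1ξ₁ + 2ξ₂.
Selectivity: 1ξ₁ / (1ξ₂) = 2.22 → ξ₁ = 2.22 ξ₂.
Substitute: (1·2.22 + 2) ξ₂ = 124 → ξ₂ = 29.38 mol/s, ξ₁ = 65.23 mol/s.
Outlet amounts (n = n₀ + Σ ν·ξ):
  E: 160 − 1(65.23) − 2(29.38) = 36
  G: 0 + 1(65.23) = 65.23
  B: 0 + 1(29.38) = 29.38

ξ₂ = 29.4 mol/s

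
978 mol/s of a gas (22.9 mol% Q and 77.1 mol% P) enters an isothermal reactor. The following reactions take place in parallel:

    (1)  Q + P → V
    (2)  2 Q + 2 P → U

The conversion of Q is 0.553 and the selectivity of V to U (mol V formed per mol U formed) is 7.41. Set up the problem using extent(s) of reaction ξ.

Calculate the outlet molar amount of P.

630 mol/s

Conversion of Q: Q consumed = 0.553 × 224 = 123.9 mol/s = 1ξ₁ + 2ξ₂.
Selectivity: 1ξ₁ / (1ξ₂) = 7.41 → ξ₁ = 7.41 ξ₂.
Substitute: (1·7.41 + 2) ξ₂ = 123.9 → ξ₂ = 13.16 mol/s, ξ₁ = 97.53 mol/s.
Outlet amounts (n = n₀ + Σ ν·ξ):
  Q: 224 − 1(97.53) − 2(13.16) = 100.1
  P: 754 − 1(97.53) − 2(13.16) = 630.2
  V: 0 + 1(97.53) = 97.53
  U: 0 + 1(13.16) = 13.16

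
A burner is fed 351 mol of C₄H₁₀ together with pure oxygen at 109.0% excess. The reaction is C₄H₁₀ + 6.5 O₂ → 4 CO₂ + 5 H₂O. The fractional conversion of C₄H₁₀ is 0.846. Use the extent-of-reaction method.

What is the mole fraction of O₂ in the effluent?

Stoichiometric O₂ = 6.5 × 351 = 2282 mol; O₂ fed = 2282 × 2.090 = 4768 mol.
Fuel reacted = 0.846 × 351 → ξ = 296.9 mol.
Outlet (n = n₀ + ν ξ):
  C₄H₁₀: 351 − 1(296.9) = 54.05
  O₂: 4768 − 6.5(296.9) = 2838
  CO₂: 0 + 4(296.9) = 1188
  H₂O: 0 + 5(296.9) = 1485
Total out = 5565 mol; y_O₂ = 2838 / 5565 = 0.51.

0.51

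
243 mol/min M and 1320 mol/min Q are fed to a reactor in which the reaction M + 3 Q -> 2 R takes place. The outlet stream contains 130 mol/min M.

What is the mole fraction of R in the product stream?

0.169

For M: n = n₀ − 1ξ → 130 = 243 − 1ξ, giving ξ = 113 mol/min.
Outlet amounts (n = n₀ + ν ξ):
  M: 243 − 1(113) = 130
  Q: 1320 − 3(113) = 981
  R: 0 + 2(113) = 226
Total out = 1337 mol/min; y_R = 226 / 1337 = 0.169.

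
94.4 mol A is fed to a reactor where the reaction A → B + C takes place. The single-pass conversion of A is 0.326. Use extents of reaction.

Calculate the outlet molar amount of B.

A reacted = 0.326 × 94.4 = 30.77 mol; ν_A = −1, so ξ = 30.77/1 = 30.77 mol.
Outlet amounts (n = n₀ + ν ξ):
  A: 94.4 − 1(30.77) = 63.63
  B: 0 + 1(30.77) = 30.77
  C: 0 + 1(30.77) = 30.77

30.8 mol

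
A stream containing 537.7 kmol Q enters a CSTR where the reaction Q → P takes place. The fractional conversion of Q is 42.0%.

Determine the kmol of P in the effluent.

Q reacted = 0.42 × 537.7 = 225.8 kmol; ν_Q = −1, so ξ = 225.8/1 = 225.8 kmol.
Outlet amounts (n = n₀ + ν ξ):
  Q: 537.7 − 1(225.8) = 311.9
  P: 0 + 1(225.8) = 225.8

226 kmol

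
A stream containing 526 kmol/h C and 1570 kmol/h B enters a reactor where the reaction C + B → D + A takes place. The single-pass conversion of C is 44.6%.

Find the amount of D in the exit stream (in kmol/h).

235 kmol/h

C reacted = 0.446 × 526 = 234.6 kmol/h; ν_C = −1, so ξ = 234.6/1 = 234.6 kmol/h.
Outlet amounts (n = n₀ + ν ξ):
  C: 526 − 1(234.6) = 291.4
  B: 1570 − 1(234.6) = 1335
  D: 0 + 1(234.6) = 234.6
  A: 0 + 1(234.6) = 234.6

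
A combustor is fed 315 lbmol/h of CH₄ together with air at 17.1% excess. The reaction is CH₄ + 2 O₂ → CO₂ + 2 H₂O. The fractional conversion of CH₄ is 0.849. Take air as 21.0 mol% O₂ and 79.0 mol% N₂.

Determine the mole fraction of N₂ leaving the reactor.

0.725

Stoichiometric O₂ = 2 × 315 = 630 lbmol/h; O₂ fed = 630 × 1.171 = 737.7 lbmol/h.
N₂ fed = 737.7 × 79/21 = 2775 lbmol/h.
Fuel reacted = 0.849 × 315 → ξ = 267.4 lbmol/h.
Outlet (n = n₀ + ν ξ):
  CH₄: 315 − 1(267.4) = 47.56
  O₂: 737.7 − 2(267.4) = 202.9
  N₂: 2775 (inert)
  CO₂: 0 + 1(267.4) = 267.4
  H₂O: 0 + 2(267.4) = 534.9
Total out = 3828 lbmol/h; y_N₂ = 2775 / 3828 = 0.725.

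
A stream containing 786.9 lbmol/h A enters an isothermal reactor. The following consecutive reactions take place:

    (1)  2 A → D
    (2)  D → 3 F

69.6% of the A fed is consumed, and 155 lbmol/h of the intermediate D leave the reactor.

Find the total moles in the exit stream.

751 lbmol/h

Conversion of A: A consumed = 2ξ₁ = 0.696 × 786.9 → ξ₁ = 273.8 lbmol/h.
D balance: n_D = 0 + 1ξ₁ − 1ξ₂ = 155 → ξ₂ = (1·273.8 − 155)/1 = 118.8 lbmol/h.
Outlet amounts (n = n₀ + Σ ν·ξ):
  A: 786.9 − 2(273.8) = 239.2
  D: 0 + 1(273.8) − 1(118.8) = 155
  F: 0 + 3(118.8) = 356.5
Total out = 239.2 + 155 + 356.5 = 750.7 lbmol/h.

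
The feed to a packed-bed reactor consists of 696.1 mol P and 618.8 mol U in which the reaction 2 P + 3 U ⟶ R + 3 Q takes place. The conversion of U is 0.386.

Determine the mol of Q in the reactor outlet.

U reacted = 0.386 × 618.8 = 238.9 mol; ν_U = −3, so ξ = 238.9/3 = 79.62 mol.
Outlet amounts (n = n₀ + ν ξ):
  P: 696.1 − 2(79.62) = 536.9
  U: 618.8 − 3(79.62) = 379.9
  R: 0 + 1(79.62) = 79.62
  Q: 0 + 3(79.62) = 238.9

239 mol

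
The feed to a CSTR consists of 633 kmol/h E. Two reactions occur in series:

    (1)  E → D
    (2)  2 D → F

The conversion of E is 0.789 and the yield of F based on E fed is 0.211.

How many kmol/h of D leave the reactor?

Conversion of E: E consumed = 1ξ₁ = 0.789 × 633 → ξ₁ = 499.4 kmol/h.
Yield of F: 1ξ₂ / 633 = 0.211 → ξ₂ = 133.6 kmol/h.
Outlet amounts (n = n₀ + Σ ν·ξ):
  E: 633 − 1(499.4) = 133.6
  D: 0 + 1(499.4) − 2(133.6) = 232.3
  F: 0 + 1(133.6) = 133.6

232 kmol/h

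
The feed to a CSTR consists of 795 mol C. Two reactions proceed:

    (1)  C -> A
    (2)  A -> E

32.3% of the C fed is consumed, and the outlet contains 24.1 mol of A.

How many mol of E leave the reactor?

Conversion of C: C consumed = 1ξ₁ = 0.323 × 795 → ξ₁ = 256.8 mol.
A balance: n_A = 0 + 1ξ₁ − 1ξ₂ = 24.1 → ξ₂ = (1·256.8 − 24.1)/1 = 232.7 mol.
Outlet amounts (n = n₀ + Σ ν·ξ):
  C: 795 − 1(256.8) = 538.2
  A: 0 + 1(256.8) − 1(232.7) = 24.1
  E: 0 + 1(232.7) = 232.7

233 mol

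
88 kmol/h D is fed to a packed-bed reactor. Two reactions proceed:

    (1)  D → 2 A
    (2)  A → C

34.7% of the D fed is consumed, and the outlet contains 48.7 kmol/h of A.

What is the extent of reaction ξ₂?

ξ₂ = 12.4 kmol/h

Conversion of D: D consumed = 1ξ₁ = 0.347 × 88 → ξ₁ = 30.54 kmol/h.
A balance: n_A = 0 + 2ξ₁ − 1ξ₂ = 48.7 → ξ₂ = (2·30.54 − 48.7)/1 = 12.37 kmol/h.
Outlet amounts (n = n₀ + Σ ν·ξ):
  D: 88 − 1(30.54) = 57.46
  A: 0 + 2(30.54) − 1(12.37) = 48.7
  C: 0 + 1(12.37) = 12.37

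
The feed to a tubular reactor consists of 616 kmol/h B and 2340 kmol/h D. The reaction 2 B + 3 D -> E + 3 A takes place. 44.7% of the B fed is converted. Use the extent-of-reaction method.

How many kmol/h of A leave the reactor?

B reacted = 0.447 × 616 = 275.4 kmol/h; ν_B = −2, so ξ = 275.4/2 = 137.7 kmol/h.
Outlet amounts (n = n₀ + ν ξ):
  B: 616 − 2(137.7) = 340.6
  D: 2340 − 3(137.7) = 1927
  E: 0 + 1(137.7) = 137.7
  A: 0 + 3(137.7) = 413

413 kmol/h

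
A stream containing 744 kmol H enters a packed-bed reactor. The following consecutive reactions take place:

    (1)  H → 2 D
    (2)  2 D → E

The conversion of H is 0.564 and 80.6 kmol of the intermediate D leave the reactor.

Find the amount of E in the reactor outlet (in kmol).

Conversion of H: H consumed = 1ξ₁ = 0.564 × 744 → ξ₁ = 419.6 kmol.
D balance: n_D = 0 + 2ξ₁ − 2ξ₂ = 80.6 → ξ₂ = (2·419.6 − 80.6)/2 = 379.3 kmol.
Outlet amounts (n = n₀ + Σ ν·ξ):
  H: 744 − 1(419.6) = 324.4
  D: 0 + 2(419.6) − 2(379.3) = 80.6
  E: 0 + 1(379.3) = 379.3

379 kmol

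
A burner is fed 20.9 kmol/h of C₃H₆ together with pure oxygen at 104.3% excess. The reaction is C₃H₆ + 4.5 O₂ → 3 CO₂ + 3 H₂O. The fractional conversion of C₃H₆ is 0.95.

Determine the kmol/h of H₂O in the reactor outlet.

59.6 kmol/h

Stoichiometric O₂ = 4.5 × 20.9 = 94.05 kmol/h; O₂ fed = 94.05 × 2.043 = 192.1 kmol/h.
Fuel reacted = 0.95 × 20.9 → ξ = 19.85 kmol/h.
Outlet (n = n₀ + ν ξ):
  C₃H₆: 20.9 − 1(19.85) = 1.045
  O₂: 192.1 − 4.5(19.85) = 102.8
  CO₂: 0 + 3(19.85) = 59.56
  H₂O: 0 + 3(19.85) = 59.56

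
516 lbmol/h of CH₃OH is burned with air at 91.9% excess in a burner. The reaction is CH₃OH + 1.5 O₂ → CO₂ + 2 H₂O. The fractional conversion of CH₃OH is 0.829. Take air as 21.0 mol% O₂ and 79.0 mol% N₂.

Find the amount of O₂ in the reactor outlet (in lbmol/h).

Stoichiometric O₂ = 1.5 × 516 = 774 lbmol/h; O₂ fed = 774 × 1.919 = 1485 lbmol/h.
N₂ fed = 1485 × 79/21 = 5588 lbmol/h.
Fuel reacted = 0.829 × 516 → ξ = 427.8 lbmol/h.
Outlet (n = n₀ + ν ξ):
  CH₃OH: 516 − 1(427.8) = 88.24
  O₂: 1485 − 1.5(427.8) = 843.7
  N₂: 5588 (inert)
  CO₂: 0 + 1(427.8) = 427.8
  H₂O: 0 + 2(427.8) = 855.5

844 lbmol/h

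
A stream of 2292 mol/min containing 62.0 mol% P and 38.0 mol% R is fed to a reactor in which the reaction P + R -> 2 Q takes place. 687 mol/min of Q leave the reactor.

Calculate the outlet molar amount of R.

For Q: n = n₀ + 2ξ → 687 = 0 + 2ξ, giving ξ = 343.5 mol/min.
Outlet amounts (n = n₀ + ν ξ):
  P: 1421 − 1(343.5) = 1078
  R: 871 − 1(343.5) = 527.5
  Q: 0 + 2(343.5) = 687

527 mol/min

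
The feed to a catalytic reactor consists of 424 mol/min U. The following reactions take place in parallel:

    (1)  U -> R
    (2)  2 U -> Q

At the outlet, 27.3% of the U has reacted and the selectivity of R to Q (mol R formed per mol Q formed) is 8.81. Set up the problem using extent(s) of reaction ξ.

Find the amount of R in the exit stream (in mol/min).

Conversion of U: U consumed = 0.273 × 424 = 115.8 mol/min = 1ξ₁ + 2ξ₂.
Selectivity: 1ξ₁ / (1ξ₂) = 8.81 → ξ₁ = 8.81 ξ₂.
Substitute: (1·8.81 + 2) ξ₂ = 115.8 → ξ₂ = 10.71 mol/min, ξ₁ = 94.34 mol/min.
Outlet amounts (n = n₀ + Σ ν·ξ):
  U: 424 − 1(94.34) − 2(10.71) = 308.2
  R: 0 + 1(94.34) = 94.34
  Q: 0 + 1(10.71) = 10.71

94.3 mol/min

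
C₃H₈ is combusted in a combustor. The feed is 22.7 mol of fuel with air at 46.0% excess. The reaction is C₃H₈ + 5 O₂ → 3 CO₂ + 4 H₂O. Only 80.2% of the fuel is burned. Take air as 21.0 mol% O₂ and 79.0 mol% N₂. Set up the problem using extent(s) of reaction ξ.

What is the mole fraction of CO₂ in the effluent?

0.0658

Stoichiometric O₂ = 5 × 22.7 = 113.5 mol; O₂ fed = 113.5 × 1.460 = 165.7 mol.
N₂ fed = 165.7 × 79/21 = 623.4 mol.
Fuel reacted = 0.802 × 22.7 → ξ = 18.21 mol.
Outlet (n = n₀ + ν ξ):
  C₃H₈: 22.7 − 1(18.21) = 4.495
  O₂: 165.7 − 5(18.21) = 74.68
  N₂: 623.4 (inert)
  CO₂: 0 + 3(18.21) = 54.62
  H₂O: 0 + 4(18.21) = 72.82
Total out = 830 mol; y_CO₂ = 54.62 / 830 = 0.0658.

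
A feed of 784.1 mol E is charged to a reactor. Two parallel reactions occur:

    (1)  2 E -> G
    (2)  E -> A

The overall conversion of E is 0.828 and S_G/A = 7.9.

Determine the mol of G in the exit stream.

Conversion of E: E consumed = 0.828 × 784.1 = 649.2 mol = 2ξ₁ + 1ξ₂.
Selectivity: 1ξ₁ / (1ξ₂) = 7.9 → ξ₁ = 7.9 ξ₂.
Substitute: (2·7.9 + 1) ξ₂ = 649.2 → ξ₂ = 38.64 mol, ξ₁ = 305.3 mol.
Outlet amounts (n = n₀ + Σ ν·ξ):
  E: 784.1 − 2(305.3) − 1(38.64) = 134.9
  G: 0 + 1(305.3) = 305.3
  A: 0 + 1(38.64) = 38.64

305 mol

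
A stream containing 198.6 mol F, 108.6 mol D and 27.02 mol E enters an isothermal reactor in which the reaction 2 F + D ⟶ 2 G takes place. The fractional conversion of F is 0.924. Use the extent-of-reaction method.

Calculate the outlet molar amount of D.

16.8 mol

F reacted = 0.924 × 198.6 = 183.5 mol; ν_F = −2, so ξ = 183.5/2 = 91.75 mol.
Outlet amounts (n = n₀ + ν ξ):
  F: 198.6 − 2(91.75) = 15.09
  D: 108.6 − 1(91.75) = 16.85
  G: 0 + 2(91.75) = 183.5
  E: 27.02 (inert)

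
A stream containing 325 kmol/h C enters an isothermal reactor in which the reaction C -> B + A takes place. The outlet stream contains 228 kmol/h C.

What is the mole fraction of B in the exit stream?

0.23

For C: n = n₀ − 1ξ → 228 = 325 − 1ξ, giving ξ = 97 kmol/h.
Outlet amounts (n = n₀ + ν ξ):
  C: 325 − 1(97) = 228
  B: 0 + 1(97) = 97
  A: 0 + 1(97) = 97
Total out = 422 kmol/h; y_B = 97 / 422 = 0.2299.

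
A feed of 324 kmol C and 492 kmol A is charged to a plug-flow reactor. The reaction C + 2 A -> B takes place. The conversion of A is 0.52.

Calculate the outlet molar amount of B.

A reacted = 0.52 × 492 = 255.8 kmol; ν_A = −2, so ξ = 255.8/2 = 127.9 kmol.
Outlet amounts (n = n₀ + ν ξ):
  C: 324 − 1(127.9) = 196.1
  A: 492 − 2(127.9) = 236.2
  B: 0 + 1(127.9) = 127.9

128 kmol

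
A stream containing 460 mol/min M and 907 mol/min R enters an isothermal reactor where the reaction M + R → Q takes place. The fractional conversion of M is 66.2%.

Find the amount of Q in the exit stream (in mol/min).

M reacted = 0.662 × 460 = 304.5 mol/min; ν_M = −1, so ξ = 304.5/1 = 304.5 mol/min.
Outlet amounts (n = n₀ + ν ξ):
  M: 460 − 1(304.5) = 155.5
  R: 907 − 1(304.5) = 602.5
  Q: 0 + 1(304.5) = 304.5

305 mol/min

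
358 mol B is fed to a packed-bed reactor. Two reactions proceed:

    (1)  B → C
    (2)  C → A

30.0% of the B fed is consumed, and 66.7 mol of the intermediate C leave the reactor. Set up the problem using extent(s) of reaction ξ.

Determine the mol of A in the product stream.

Conversion of B: B consumed = 1ξ₁ = 0.3 × 358 → ξ₁ = 107.4 mol.
C balance: n_C = 0 + 1ξ₁ − 1ξ₂ = 66.7 → ξ₂ = (1·107.4 − 66.7)/1 = 40.7 mol.
Outlet amounts (n = n₀ + Σ ν·ξ):
  B: 358 − 1(107.4) = 250.6
  C: 0 + 1(107.4) − 1(40.7) = 66.7
  A: 0 + 1(40.7) = 40.7

40.7 mol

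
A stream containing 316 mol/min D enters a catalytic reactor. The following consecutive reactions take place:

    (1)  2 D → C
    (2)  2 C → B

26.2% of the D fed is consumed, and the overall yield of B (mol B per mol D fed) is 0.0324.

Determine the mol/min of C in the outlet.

Conversion of D: D consumed = 2ξ₁ = 0.262 × 316 → ξ₁ = 41.4 mol/min.
Yield of B: 1ξ₂ / 316 = 0.0324 → ξ₂ = 10.24 mol/min.
Outlet amounts (n = n₀ + Σ ν·ξ):
  D: 316 − 2(41.4) = 233.2
  C: 0 + 1(41.4) − 2(10.24) = 20.92
  B: 0 + 1(10.24) = 10.24

20.9 mol/min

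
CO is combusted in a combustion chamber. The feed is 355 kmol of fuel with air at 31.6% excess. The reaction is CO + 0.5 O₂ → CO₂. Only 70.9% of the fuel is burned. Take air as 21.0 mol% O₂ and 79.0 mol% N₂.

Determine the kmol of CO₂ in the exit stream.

Stoichiometric O₂ = 0.5 × 355 = 177.5 kmol; O₂ fed = 177.5 × 1.316 = 233.6 kmol.
N₂ fed = 233.6 × 79/21 = 878.7 kmol.
Fuel reacted = 0.709 × 355 → ξ = 251.7 kmol.
Outlet (n = n₀ + ν ξ):
  CO: 355 − 1(251.7) = 103.3
  O₂: 233.6 − 0.5(251.7) = 107.7
  N₂: 878.7 (inert)
  CO₂: 0 + 1(251.7) = 251.7

252 kmol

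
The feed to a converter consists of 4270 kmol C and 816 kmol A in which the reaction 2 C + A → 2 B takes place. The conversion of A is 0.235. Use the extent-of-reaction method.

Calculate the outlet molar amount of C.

A reacted = 0.235 × 816 = 191.8 kmol; ν_A = −1, so ξ = 191.8/1 = 191.8 kmol.
Outlet amounts (n = n₀ + ν ξ):
  C: 4270 − 2(191.8) = 3886
  A: 816 − 1(191.8) = 624.2
  B: 0 + 2(191.8) = 383.5

3890 kmol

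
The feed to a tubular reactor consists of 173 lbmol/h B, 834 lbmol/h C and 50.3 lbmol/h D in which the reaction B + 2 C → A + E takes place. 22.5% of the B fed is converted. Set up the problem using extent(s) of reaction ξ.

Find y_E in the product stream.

0.0382

B reacted = 0.225 × 173 = 38.93 lbmol/h; ν_B = −1, so ξ = 38.93/1 = 38.93 lbmol/h.
Outlet amounts (n = n₀ + ν ξ):
  B: 173 − 1(38.93) = 134.1
  C: 834 − 2(38.93) = 756.1
  A: 0 + 1(38.93) = 38.93
  E: 0 + 1(38.93) = 38.93
  D: 50.3 (inert)
Total out = 1018 lbmol/h; y_E = 38.93 / 1018 = 0.03822.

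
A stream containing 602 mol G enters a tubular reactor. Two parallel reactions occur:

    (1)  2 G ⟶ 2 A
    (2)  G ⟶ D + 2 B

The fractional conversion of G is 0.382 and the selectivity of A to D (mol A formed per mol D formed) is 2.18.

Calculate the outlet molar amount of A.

Conversion of G: G consumed = 0.382 × 602 = 230 mol = 2ξ₁ + 1ξ₂.
Selectivity: 2ξ₁ / (1ξ₂) = 2.18 → ξ₁ = 1.09 ξ₂.
Substitute: (2·1.09 + 1) ξ₂ = 230 → ξ₂ = 72.32 mol, ξ₁ = 78.82 mol.
Outlet amounts (n = n₀ + Σ ν·ξ):
  G: 602 − 2(78.82) − 1(72.32) = 372
  A: 0 + 2(78.82) = 157.6
  D: 0 + 1(72.32) = 72.32
  B: 0 + 2(72.32) = 144.6

158 mol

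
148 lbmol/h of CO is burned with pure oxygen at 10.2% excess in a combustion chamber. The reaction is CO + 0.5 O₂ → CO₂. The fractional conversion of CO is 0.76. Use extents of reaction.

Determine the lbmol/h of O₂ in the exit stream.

25.3 lbmol/h

Stoichiometric O₂ = 0.5 × 148 = 74 lbmol/h; O₂ fed = 74 × 1.102 = 81.55 lbmol/h.
Fuel reacted = 0.76 × 148 → ξ = 112.5 lbmol/h.
Outlet (n = n₀ + ν ξ):
  CO: 148 − 1(112.5) = 35.52
  O₂: 81.55 − 0.5(112.5) = 25.31
  CO₂: 0 + 1(112.5) = 112.5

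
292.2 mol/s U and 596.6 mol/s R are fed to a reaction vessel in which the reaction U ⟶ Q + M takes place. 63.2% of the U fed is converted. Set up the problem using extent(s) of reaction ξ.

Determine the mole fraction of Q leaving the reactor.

U reacted = 0.632 × 292.2 = 184.7 mol/s; ν_U = −1, so ξ = 184.7/1 = 184.7 mol/s.
Outlet amounts (n = n₀ + ν ξ):
  U: 292.2 − 1(184.7) = 107.5
  Q: 0 + 1(184.7) = 184.7
  M: 0 + 1(184.7) = 184.7
  R: 596.6 (inert)
Total out = 1073 mol/s; y_Q = 184.7 / 1073 = 0.172.

0.172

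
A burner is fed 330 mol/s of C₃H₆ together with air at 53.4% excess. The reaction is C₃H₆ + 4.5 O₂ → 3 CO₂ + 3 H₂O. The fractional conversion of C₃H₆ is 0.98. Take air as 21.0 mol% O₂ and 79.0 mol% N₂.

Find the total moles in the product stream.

11300 mol/s

Stoichiometric O₂ = 4.5 × 330 = 1485 mol/s; O₂ fed = 1485 × 1.534 = 2278 mol/s.
N₂ fed = 2278 × 79/21 = 8570 mol/s.
Fuel reacted = 0.98 × 330 → ξ = 323.4 mol/s.
Outlet (n = n₀ + ν ξ):
  C₃H₆: 330 − 1(323.4) = 6.6
  O₂: 2278 − 4.5(323.4) = 822.7
  N₂: 8570 (inert)
  CO₂: 0 + 3(323.4) = 970.2
  H₂O: 0 + 3(323.4) = 970.2
Total out = 6.6 + 822.7 + 8570 + 970.2 + 970.2 = 11340 mol/s.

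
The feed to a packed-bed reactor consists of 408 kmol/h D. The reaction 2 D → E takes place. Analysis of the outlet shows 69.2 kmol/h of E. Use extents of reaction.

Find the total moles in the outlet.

For E: n = n₀ + 1ξ → 69.2 = 0 + 1ξ, giving ξ = 69.2 kmol/h.
Outlet amounts (n = n₀ + ν ξ):
  D: 408 − 2(69.2) = 269.6
  E: 0 + 1(69.2) = 69.2
Total out = 269.6 + 69.2 = 338.8 kmol/h.

339 kmol/h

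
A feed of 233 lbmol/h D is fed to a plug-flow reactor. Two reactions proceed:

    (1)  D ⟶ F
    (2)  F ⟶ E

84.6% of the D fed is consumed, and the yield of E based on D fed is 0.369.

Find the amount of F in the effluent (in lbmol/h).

111 lbmol/h

Conversion of D: D consumed = 1ξ₁ = 0.846 × 233 → ξ₁ = 197.1 lbmol/h.
Yield of E: 1ξ₂ / 233 = 0.369 → ξ₂ = 85.98 lbmol/h.
Outlet amounts (n = n₀ + Σ ν·ξ):
  D: 233 − 1(197.1) = 35.88
  F: 0 + 1(197.1) − 1(85.98) = 111.1
  E: 0 + 1(85.98) = 85.98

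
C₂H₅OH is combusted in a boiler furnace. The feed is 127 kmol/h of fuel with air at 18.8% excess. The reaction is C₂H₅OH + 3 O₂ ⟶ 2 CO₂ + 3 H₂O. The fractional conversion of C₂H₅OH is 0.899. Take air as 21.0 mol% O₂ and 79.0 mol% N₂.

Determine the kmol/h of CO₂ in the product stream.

Stoichiometric O₂ = 3 × 127 = 381 kmol/h; O₂ fed = 381 × 1.188 = 452.6 kmol/h.
N₂ fed = 452.6 × 79/21 = 1703 kmol/h.
Fuel reacted = 0.899 × 127 → ξ = 114.2 kmol/h.
Outlet (n = n₀ + ν ξ):
  C₂H₅OH: 127 − 1(114.2) = 12.83
  O₂: 452.6 − 3(114.2) = 110.1
  N₂: 1703 (inert)
  CO₂: 0 + 2(114.2) = 228.3
  H₂O: 0 + 3(114.2) = 342.5

228 kmol/h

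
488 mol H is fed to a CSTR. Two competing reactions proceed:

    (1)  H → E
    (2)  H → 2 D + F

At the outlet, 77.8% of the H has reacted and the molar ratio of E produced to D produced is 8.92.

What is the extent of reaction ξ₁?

Conversion of H: H consumed = 0.778 × 488 = 379.7 mol = 1ξ₁ + 1ξ₂.
Selectivity: 1ξ₁ / (2ξ₂) = 8.92 → ξ₁ = 17.84 ξ₂.
Substitute: (1·17.84 + 1) ξ₂ = 379.7 → ξ₂ = 20.15 mol, ξ₁ = 359.5 mol.
Outlet amounts (n = n₀ + Σ ν·ξ):
  H: 488 − 1(359.5) − 1(20.15) = 108.3
  E: 0 + 1(359.5) = 359.5
  D: 0 + 2(20.15) = 40.3
  F: 0 + 1(20.15) = 20.15

ξ₁ = 360 mol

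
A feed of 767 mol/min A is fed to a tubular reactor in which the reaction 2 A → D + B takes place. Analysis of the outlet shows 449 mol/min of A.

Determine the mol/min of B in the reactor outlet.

159 mol/min

For A: n = n₀ − 2ξ → 449 = 767 − 2ξ, giving ξ = 159 mol/min.
Outlet amounts (n = n₀ + ν ξ):
  A: 767 − 2(159) = 449
  D: 0 + 1(159) = 159
  B: 0 + 1(159) = 159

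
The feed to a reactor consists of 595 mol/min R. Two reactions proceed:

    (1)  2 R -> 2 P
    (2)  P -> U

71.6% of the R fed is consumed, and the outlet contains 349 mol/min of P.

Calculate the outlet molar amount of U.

77 mol/min

Conversion of R: R consumed = 2ξ₁ = 0.716 × 595 → ξ₁ = 213 mol/min.
P balance: n_P = 0 + 2ξ₁ − 1ξ₂ = 349 → ξ₂ = (2·213 − 349)/1 = 77.02 mol/min.
Outlet amounts (n = n₀ + Σ ν·ξ):
  R: 595 − 2(213) = 169
  P: 0 + 2(213) − 1(77.02) = 349
  U: 0 + 1(77.02) = 77.02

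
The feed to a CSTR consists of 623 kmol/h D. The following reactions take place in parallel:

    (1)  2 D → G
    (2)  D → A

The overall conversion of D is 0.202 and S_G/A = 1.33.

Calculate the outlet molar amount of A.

34.4 kmol/h

Conversion of D: D consumed = 0.202 × 623 = 125.8 kmol/h = 2ξ₁ + 1ξ₂.
Selectivity: 1ξ₁ / (1ξ₂) = 1.33 → ξ₁ = 1.33 ξ₂.
Substitute: (2·1.33 + 1) ξ₂ = 125.8 → ξ₂ = 34.38 kmol/h, ξ₁ = 45.73 kmol/h.
Outlet amounts (n = n₀ + Σ ν·ξ):
  D: 623 − 2(45.73) − 1(34.38) = 497.2
  G: 0 + 1(45.73) = 45.73
  A: 0 + 1(34.38) = 34.38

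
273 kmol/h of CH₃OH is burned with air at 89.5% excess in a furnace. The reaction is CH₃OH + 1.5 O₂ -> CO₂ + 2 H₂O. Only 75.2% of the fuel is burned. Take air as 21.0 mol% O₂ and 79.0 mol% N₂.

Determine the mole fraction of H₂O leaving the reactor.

0.101

Stoichiometric O₂ = 1.5 × 273 = 409.5 kmol/h; O₂ fed = 409.5 × 1.895 = 776 kmol/h.
N₂ fed = 776 × 79/21 = 2919 kmol/h.
Fuel reacted = 0.752 × 273 → ξ = 205.3 kmol/h.
Outlet (n = n₀ + ν ξ):
  CH₃OH: 273 − 1(205.3) = 67.7
  O₂: 776 − 1.5(205.3) = 468.1
  N₂: 2919 (inert)
  CO₂: 0 + 1(205.3) = 205.3
  H₂O: 0 + 2(205.3) = 410.6
Total out = 4071 kmol/h; y_H₂O = 410.6 / 4071 = 0.1009.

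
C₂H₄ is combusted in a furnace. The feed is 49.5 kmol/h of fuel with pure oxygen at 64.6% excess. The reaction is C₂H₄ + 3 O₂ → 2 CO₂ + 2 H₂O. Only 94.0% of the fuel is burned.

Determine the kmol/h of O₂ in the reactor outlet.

105 kmol/h

Stoichiometric O₂ = 3 × 49.5 = 148.5 kmol/h; O₂ fed = 148.5 × 1.646 = 244.4 kmol/h.
Fuel reacted = 0.94 × 49.5 → ξ = 46.53 kmol/h.
Outlet (n = n₀ + ν ξ):
  C₂H₄: 49.5 − 1(46.53) = 2.97
  O₂: 244.4 − 3(46.53) = 104.8
  CO₂: 0 + 2(46.53) = 93.06
  H₂O: 0 + 2(46.53) = 93.06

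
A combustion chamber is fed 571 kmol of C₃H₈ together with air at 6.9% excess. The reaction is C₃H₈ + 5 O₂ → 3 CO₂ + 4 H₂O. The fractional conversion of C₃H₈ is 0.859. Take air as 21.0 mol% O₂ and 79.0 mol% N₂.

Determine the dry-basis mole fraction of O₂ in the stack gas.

Stoichiometric O₂ = 5 × 571 = 2855 kmol; O₂ fed = 2855 × 1.069 = 3052 kmol.
N₂ fed = 3052 × 79/21 = 11480 kmol.
Fuel reacted = 0.859 × 571 → ξ = 490.5 kmol.
Outlet (n = n₀ + ν ξ):
  C₃H₈: 571 − 1(490.5) = 80.51
  O₂: 3052 − 5(490.5) = 599.6
  N₂: 11480 (inert)
  CO₂: 0 + 3(490.5) = 1471
  H₂O: 0 + 4(490.5) = 1962
Dry total = 13630 kmol; y_O₂ (dry) = 599.6 / 13630 = 0.04398.

0.044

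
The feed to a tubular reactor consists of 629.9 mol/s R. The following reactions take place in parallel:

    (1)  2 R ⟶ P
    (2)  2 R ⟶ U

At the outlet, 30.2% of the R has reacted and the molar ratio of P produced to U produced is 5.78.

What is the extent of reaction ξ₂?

Conversion of R: R consumed = 0.302 × 629.9 = 190.2 mol/s = 2ξ₁ + 2ξ₂.
Selectivity: 1ξ₁ / (1ξ₂) = 5.78 → ξ₁ = 5.78 ξ₂.
Substitute: (2·5.78 + 2) ξ₂ = 190.2 → ξ₂ = 14.03 mol/s, ξ₁ = 81.09 mol/s.
Outlet amounts (n = n₀ + Σ ν·ξ):
  R: 629.9 − 2(81.09) − 2(14.03) = 439.7
  P: 0 + 1(81.09) = 81.09
  U: 0 + 1(14.03) = 14.03

ξ₂ = 14 mol/s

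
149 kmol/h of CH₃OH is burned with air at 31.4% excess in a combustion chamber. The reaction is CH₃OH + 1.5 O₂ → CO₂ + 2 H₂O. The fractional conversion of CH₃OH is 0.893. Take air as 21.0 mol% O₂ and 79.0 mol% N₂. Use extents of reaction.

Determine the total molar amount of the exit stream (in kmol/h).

Stoichiometric O₂ = 1.5 × 149 = 223.5 kmol/h; O₂ fed = 223.5 × 1.314 = 293.7 kmol/h.
N₂ fed = 293.7 × 79/21 = 1105 kmol/h.
Fuel reacted = 0.893 × 149 → ξ = 133.1 kmol/h.
Outlet (n = n₀ + ν ξ):
  CH₃OH: 149 − 1(133.1) = 15.94
  O₂: 293.7 − 1.5(133.1) = 94.09
  N₂: 1105 (inert)
  CO₂: 0 + 1(133.1) = 133.1
  H₂O: 0 + 2(133.1) = 266.1
Total out = 15.94 + 94.09 + 1105 + 133.1 + 266.1 = 1614 kmol/h.

1610 kmol/h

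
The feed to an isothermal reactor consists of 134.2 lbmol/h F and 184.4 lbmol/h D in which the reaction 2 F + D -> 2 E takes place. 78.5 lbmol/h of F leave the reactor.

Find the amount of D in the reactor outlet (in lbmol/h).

For F: n = n₀ − 2ξ → 78.5 = 134.2 − 2ξ, giving ξ = 27.85 lbmol/h.
Outlet amounts (n = n₀ + ν ξ):
  F: 134.2 − 2(27.85) = 78.5
  D: 184.4 − 1(27.85) = 156.6
  E: 0 + 2(27.85) = 55.7

157 lbmol/h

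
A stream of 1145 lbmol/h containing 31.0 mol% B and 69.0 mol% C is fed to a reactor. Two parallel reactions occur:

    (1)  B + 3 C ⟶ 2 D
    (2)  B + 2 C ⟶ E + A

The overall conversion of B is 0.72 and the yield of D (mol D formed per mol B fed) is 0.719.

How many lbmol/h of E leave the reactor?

128 lbmol/h

Yield of D: 2ξ₁ / 354.9 = 0.719 → ξ₁ = 127.6 lbmol/h.
Conversion of B: 1ξ₁ + 1ξ₂ = 0.72 × 354.9 = 255.6 → ξ₂ = 128 lbmol/h.
Outlet amounts (n = n₀ + Σ ν·ξ):
  B: 354.9 − 1(127.6) − 1(128) = 99.39
  C: 790 − 3(127.6) − 2(128) = 151.3
  D: 0 + 2(127.6) = 255.2
  E: 0 + 1(128) = 128
  A: 0 + 1(128) = 128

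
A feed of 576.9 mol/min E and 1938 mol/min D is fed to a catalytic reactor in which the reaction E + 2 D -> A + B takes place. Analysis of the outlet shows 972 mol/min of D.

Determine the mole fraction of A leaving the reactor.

For D: n = n₀ − 2ξ → 972 = 1938 − 2ξ, giving ξ = 483 mol/min.
Outlet amounts (n = n₀ + ν ξ):
  E: 576.9 − 1(483) = 93.9
  D: 1938 − 2(483) = 972
  A: 0 + 1(483) = 483
  B: 0 + 1(483) = 483
Total out = 2032 mol/min; y_A = 483 / 2032 = 0.2377.

0.238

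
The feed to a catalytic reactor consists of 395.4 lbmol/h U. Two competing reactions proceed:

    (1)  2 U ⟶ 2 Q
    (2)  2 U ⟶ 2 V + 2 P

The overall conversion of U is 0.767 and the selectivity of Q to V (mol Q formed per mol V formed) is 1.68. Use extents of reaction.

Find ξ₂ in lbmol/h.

ξ₂ = 56.6 lbmol/h

Conversion of U: U consumed = 0.767 × 395.4 = 303.3 lbmol/h = 2ξ₁ + 2ξ₂.
Selectivity: 2ξ₁ / (2ξ₂) = 1.68 → ξ₁ = 1.68 ξ₂.
Substitute: (2·1.68 + 2) ξ₂ = 303.3 → ξ₂ = 56.58 lbmol/h, ξ₁ = 95.06 lbmol/h.
Outlet amounts (n = n₀ + Σ ν·ξ):
  U: 395.4 − 2(95.06) − 2(56.58) = 92.13
  Q: 0 + 2(95.06) = 190.1
  V: 0 + 2(56.58) = 113.2
  P: 0 + 2(56.58) = 113.2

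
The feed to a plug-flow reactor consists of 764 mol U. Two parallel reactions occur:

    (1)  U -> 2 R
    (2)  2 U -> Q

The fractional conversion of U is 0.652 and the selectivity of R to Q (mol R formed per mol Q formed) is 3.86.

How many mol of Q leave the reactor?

127 mol

Conversion of U: U consumed = 0.652 × 764 = 498.1 mol = 1ξ₁ + 2ξ₂.
Selectivity: 2ξ₁ / (1ξ₂) = 3.86 → ξ₁ = 1.93 ξ₂.
Substitute: (1·1.93 + 2) ξ₂ = 498.1 → ξ₂ = 126.8 mol, ξ₁ = 244.6 mol.
Outlet amounts (n = n₀ + Σ ν·ξ):
  U: 764 − 1(244.6) − 2(126.8) = 265.9
  R: 0 + 2(244.6) = 489.3
  Q: 0 + 1(126.8) = 126.8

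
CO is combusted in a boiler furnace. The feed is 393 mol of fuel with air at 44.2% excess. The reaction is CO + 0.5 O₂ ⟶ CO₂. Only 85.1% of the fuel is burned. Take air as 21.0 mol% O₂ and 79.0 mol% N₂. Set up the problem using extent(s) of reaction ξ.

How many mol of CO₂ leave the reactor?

Stoichiometric O₂ = 0.5 × 393 = 196.5 mol; O₂ fed = 196.5 × 1.442 = 283.4 mol.
N₂ fed = 283.4 × 79/21 = 1066 mol.
Fuel reacted = 0.851 × 393 → ξ = 334.4 mol.
Outlet (n = n₀ + ν ξ):
  CO: 393 − 1(334.4) = 58.56
  O₂: 283.4 − 0.5(334.4) = 116.1
  N₂: 1066 (inert)
  CO₂: 0 + 1(334.4) = 334.4

334 mol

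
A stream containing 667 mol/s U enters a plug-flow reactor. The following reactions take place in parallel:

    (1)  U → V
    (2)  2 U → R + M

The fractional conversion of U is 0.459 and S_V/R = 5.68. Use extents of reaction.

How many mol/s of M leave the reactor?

39.9 mol/s

Conversion of U: U consumed = 0.459 × 667 = 306.2 mol/s = 1ξ₁ + 2ξ₂.
Selectivity: 1ξ₁ / (1ξ₂) = 5.68 → ξ₁ = 5.68 ξ₂.
Substitute: (1·5.68 + 2) ξ₂ = 306.2 → ξ₂ = 39.86 mol/s, ξ₁ = 226.4 mol/s.
Outlet amounts (n = n₀ + Σ ν·ξ):
  U: 667 − 1(226.4) − 2(39.86) = 360.8
  V: 0 + 1(226.4) = 226.4
  R: 0 + 1(39.86) = 39.86
  M: 0 + 1(39.86) = 39.86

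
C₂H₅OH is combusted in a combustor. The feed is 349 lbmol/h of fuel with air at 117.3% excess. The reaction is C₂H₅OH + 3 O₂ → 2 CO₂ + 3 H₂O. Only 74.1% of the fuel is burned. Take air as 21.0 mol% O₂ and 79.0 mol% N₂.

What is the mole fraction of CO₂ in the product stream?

0.0452

Stoichiometric O₂ = 3 × 349 = 1047 lbmol/h; O₂ fed = 1047 × 2.173 = 2275 lbmol/h.
N₂ fed = 2275 × 79/21 = 8559 lbmol/h.
Fuel reacted = 0.741 × 349 → ξ = 258.6 lbmol/h.
Outlet (n = n₀ + ν ξ):
  C₂H₅OH: 349 − 1(258.6) = 90.39
  O₂: 2275 − 3(258.6) = 1499
  N₂: 8559 (inert)
  CO₂: 0 + 2(258.6) = 517.2
  H₂O: 0 + 3(258.6) = 775.8
Total out = 11440 lbmol/h; y_CO₂ = 517.2 / 11440 = 0.04521.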